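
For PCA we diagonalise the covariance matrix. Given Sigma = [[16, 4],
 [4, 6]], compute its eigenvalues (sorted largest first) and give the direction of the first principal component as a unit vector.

Step 1 — characteristic polynomial of 2×2 Sigma:
  det(Sigma - λI) = λ² - trace · λ + det = 0.
  trace = 16 + 6 = 22, det = 16·6 - (4)² = 80.
Step 2 — discriminant:
  Δ = trace² - 4·det = 484 - 320 = 164.
Step 3 — eigenvalues:
  λ = (trace ± √Δ)/2 = (22 ± 12.8062)/2,
  λ_1 = 17.4031,  λ_2 = 4.5969.

Step 4 — unit eigenvector for λ_1: solve (Sigma - λ_1 I)v = 0. First row:
  (16 - 17.4031)·v_x + (4)·v_y = 0, i.e. (-1.4031)·v_x + (4)·v_y = 0,
  so v ∝ (b, λ_1 - a) = (4, 1.4031) = u.
  ||u|| = √((4)² + (1.4031)²) = √(17.9688) ≈ 4.239,
  v_1 = u/||u|| ≈ (0.9436, 0.331) (||v_1|| = 1).

λ_1 = 17.4031,  λ_2 = 4.5969;  v_1 ≈ (0.9436, 0.331)


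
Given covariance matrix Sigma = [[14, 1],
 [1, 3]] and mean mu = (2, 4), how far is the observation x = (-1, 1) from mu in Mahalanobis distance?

Step 1 — centre the observation: (x - mu) = (-3, -3).

Step 2 — invert Sigma. det(Sigma) = 14·3 - (1)² = 41.
  Sigma^{-1} = (1/det) · [[d, -b], [-b, a]] = [[0.0732, -0.0244],
 [-0.0244, 0.3415]].

Step 3 — form the quadratic (x - mu)^T · Sigma^{-1} · (x - mu):
  Sigma^{-1} · (x - mu) = (-0.1463, -0.9512).
  (x - mu)^T · [Sigma^{-1} · (x - mu)] = (-3)·(-0.1463) + (-3)·(-0.9512) = 3.2927.

Step 4 — take square root: d = √(3.2927) ≈ 1.8146.

d(x, mu) = √(3.2927) ≈ 1.8146


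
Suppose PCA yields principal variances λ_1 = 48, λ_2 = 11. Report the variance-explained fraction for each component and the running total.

Step 1 — total variance = trace(Sigma) = Σ λ_i = 48 + 11 = 59.

Step 2 — fraction explained by component i = λ_i / Σ λ:
  PC1: 48/59 = 0.8136
  PC2: 11/59 = 0.1864

Step 3 — cumulative fraction after k components = (λ_1 + ... + λ_k) / Σ λ:
  k = 1: 48/59 = 0.8136
  k = 2: (48 + 11)/59 = 59/59 = 1

Summary (fraction, with percent):

explained: PC1 0.8136 (81.36%), PC2 0.1864 (18.64%);  cumulative: 0.8136, 1


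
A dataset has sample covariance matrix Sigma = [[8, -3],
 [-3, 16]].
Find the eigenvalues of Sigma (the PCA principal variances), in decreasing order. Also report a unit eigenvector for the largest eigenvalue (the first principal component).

Step 1 — characteristic polynomial of 2×2 Sigma:
  det(Sigma - λI) = λ² - trace · λ + det = 0.
  trace = 8 + 16 = 24, det = 8·16 - (-3)² = 119.
Step 2 — discriminant:
  Δ = trace² - 4·det = 576 - 476 = 100.
Step 3 — eigenvalues:
  λ = (trace ± √Δ)/2 = (24 ± 10)/2,
  λ_1 = 17,  λ_2 = 7.

Step 4 — unit eigenvector for λ_1: solve (Sigma - λ_1 I)v = 0. First row:
  (8 - 17)·v_x + (-3)·v_y = 0, i.e. (-9)·v_x + (-3)·v_y = 0,
  so v ∝ (b, λ_1 - a) = (-3, 9); multiply by -1 so the first entry is positive: u = (3, -9).
  ||u|| = √((3)² + (-9)²) = √(90) ≈ 9.4868,
  v_1 = u/||u|| ≈ (0.3162, -0.9487) (||v_1|| = 1).

λ_1 = 17,  λ_2 = 7;  v_1 ≈ (0.3162, -0.9487)


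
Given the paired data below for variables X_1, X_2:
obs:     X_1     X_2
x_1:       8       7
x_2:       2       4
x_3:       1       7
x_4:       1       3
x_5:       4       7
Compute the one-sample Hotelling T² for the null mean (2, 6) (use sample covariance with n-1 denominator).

Step 1 — sample mean vector:
  mean(X_1) = (8 + 2 + 1 + 1 + 4) / 5 = 16/5 = 3.2
  mean(X_2) = (7 + 4 + 7 + 3 + 7) / 5 = 28/5 = 5.6
  x̄ = (3.2, 5.6),  deviation x̄ - mu_0 = (3.2, 5.6) - (2, 6) = (1.2, -0.4).

Step 2 — sample covariance matrix, S[i,j] = (1/(n-1)) · Σ_k (x_{k,i} - mean_i) · (x_{k,j} - mean_j), divisor n-1 = 4:
  S[X_1,X_1] = ((4.8)·(4.8) + (-1.2)·(-1.2) + (-2.2)·(-2.2) + (-2.2)·(-2.2) + (0.8)·(0.8)) / 4 = 34.8/4 = 8.7
  S[X_1,X_2] = ((4.8)·(1.4) + (-1.2)·(-1.6) + (-2.2)·(1.4) + (-2.2)·(-2.6) + (0.8)·(1.4)) / 4 = 12.4/4 = 3.1
  S[X_2,X_2] = ((1.4)·(1.4) + (-1.6)·(-1.6) + (1.4)·(1.4) + (-2.6)·(-2.6) + (1.4)·(1.4)) / 4 = 15.2/4 = 3.8
  S = [[8.7, 3.1],
 [3.1, 3.8]].

Step 3 — invert S. det(S) = 8.7·3.8 - (3.1)² = 23.45.
  S^{-1} = (1/det) · [[d, -b], [-b, a]] = [[0.162, -0.1322],
 [-0.1322, 0.371]].

Step 4 — quadratic form (x̄ - mu_0)^T · S^{-1} · (x̄ - mu_0):
  S^{-1} · (x̄ - mu_0) = (0.2473, -0.307),
  (x̄ - mu_0)^T · [...] = (1.2)·(0.2473) + (-0.4)·(-0.307) = 0.4196.

Step 5 — scale by n: T² = 5 · 0.4196 = 2.0981.

T² ≈ 2.0981


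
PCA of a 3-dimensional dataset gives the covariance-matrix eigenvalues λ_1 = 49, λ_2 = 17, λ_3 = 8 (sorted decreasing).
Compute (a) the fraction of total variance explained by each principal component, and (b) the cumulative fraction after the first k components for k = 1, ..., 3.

Step 1 — total variance = trace(Sigma) = Σ λ_i = 49 + 17 + 8 = 74.

Step 2 — fraction explained by component i = λ_i / Σ λ:
  PC1: 49/74 = 0.6622
  PC2: 17/74 = 0.2297
  PC3: 8/74 = 0.1081

Step 3 — cumulative fraction after k components = (λ_1 + ... + λ_k) / Σ λ:
  k = 1: 49/74 = 0.6622
  k = 2: (49 + 17)/74 = 66/74 = 0.8919
  k = 3: (49 + 17 + 8)/74 = 74/74 = 1

Summary (fraction, with percent):

explained: PC1 0.6622 (66.22%), PC2 0.2297 (22.97%), PC3 0.1081 (10.81%);  cumulative: 0.6622, 0.8919, 1


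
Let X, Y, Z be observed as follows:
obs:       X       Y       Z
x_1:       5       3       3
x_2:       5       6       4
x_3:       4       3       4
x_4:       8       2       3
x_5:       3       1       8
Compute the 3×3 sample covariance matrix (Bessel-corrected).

Step 1 — column means:
  mean(X) = (5 + 5 + 4 + 8 + 3) / 5 = 25/5 = 5
  mean(Y) = (3 + 6 + 3 + 2 + 1) / 5 = 15/5 = 3
  mean(Z) = (3 + 4 + 4 + 3 + 8) / 5 = 22/5 = 4.4

Step 2 — sample covariance S[i,j] = (1/(n-1)) · Σ_k (x_{k,i} - mean_i) · (x_{k,j} - mean_j), with n-1 = 4.
  S[X,X] = ((0)·(0) + (0)·(0) + (-1)·(-1) + (3)·(3) + (-2)·(-2)) / 4 = 14/4 = 3.5
  S[X,Y] = ((0)·(0) + (0)·(3) + (-1)·(0) + (3)·(-1) + (-2)·(-2)) / 4 = 1/4 = 0.25
  S[X,Z] = ((0)·(-1.4) + (0)·(-0.4) + (-1)·(-0.4) + (3)·(-1.4) + (-2)·(3.6)) / 4 = -11/4 = -2.75
  S[Y,Y] = ((0)·(0) + (3)·(3) + (0)·(0) + (-1)·(-1) + (-2)·(-2)) / 4 = 14/4 = 3.5
  S[Y,Z] = ((0)·(-1.4) + (3)·(-0.4) + (0)·(-0.4) + (-1)·(-1.4) + (-2)·(3.6)) / 4 = -7/4 = -1.75
  S[Z,Z] = ((-1.4)·(-1.4) + (-0.4)·(-0.4) + (-0.4)·(-0.4) + (-1.4)·(-1.4) + (3.6)·(3.6)) / 4 = 17.2/4 = 4.3

S is symmetric (S[j,i] = S[i,j]). Assembling:

S = [[3.5, 0.25, -2.75],
 [0.25, 3.5, -1.75],
 [-2.75, -1.75, 4.3]]


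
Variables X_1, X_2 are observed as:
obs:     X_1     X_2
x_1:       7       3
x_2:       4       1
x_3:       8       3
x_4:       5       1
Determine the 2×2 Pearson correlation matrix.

Step 1 — column means:
  mean(X_1) = (7 + 4 + 8 + 5) / 4 = 24/4 = 6
  mean(X_2) = (3 + 1 + 3 + 1) / 4 = 8/4 = 2

Step 2 — sample variances and covariances s[i,j] = (1/(n-1)) · Σ_k (x_{k,i} - mean_i) · (x_{k,j} - mean_j), with n-1 = 3:
  s[X_1,X_1] = ((1)·(1) + (-2)·(-2) + (2)·(2) + (-1)·(-1)) / 3 = 10/3 = 3.3333
  s[X_1,X_2] = ((1)·(1) + (-2)·(-1) + (2)·(1) + (-1)·(-1)) / 3 = 6/3 = 2
  s[X_2,X_2] = ((1)·(1) + (-1)·(-1) + (1)·(1) + (-1)·(-1)) / 3 = 4/3 = 1.3333
  Sample standard deviations s_i = √(s[i,i]):
  s(X_1) = √(3.3333) = 1.8257
  s(X_2) = √(1.3333) = 1.1547

Step 3 — r_{ij} = s_{ij} / (s_i · s_j):
  r[X_1,X_1] = 1 (diagonal).
  r[X_1,X_2] = 2 / (1.8257 · 1.1547) = 2 / 2.1082 = 0.9487
  r[X_2,X_2] = 1 (diagonal).

R is symmetric with unit diagonal. Assembling:

R = [[1, 0.9487],
 [0.9487, 1]]


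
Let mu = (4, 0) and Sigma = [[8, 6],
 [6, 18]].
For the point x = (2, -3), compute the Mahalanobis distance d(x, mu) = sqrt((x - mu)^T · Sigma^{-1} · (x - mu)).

Step 1 — centre the observation: (x - mu) = (-2, -3).

Step 2 — invert Sigma. det(Sigma) = 8·18 - (6)² = 108.
  Sigma^{-1} = (1/det) · [[d, -b], [-b, a]] = [[0.1667, -0.0556],
 [-0.0556, 0.0741]].

Step 3 — form the quadratic (x - mu)^T · Sigma^{-1} · (x - mu):
  Sigma^{-1} · (x - mu) = (-0.1667, -0.1111).
  (x - mu)^T · [Sigma^{-1} · (x - mu)] = (-2)·(-0.1667) + (-3)·(-0.1111) = 0.6667.

Step 4 — take square root: d = √(0.6667) ≈ 0.8165.

d(x, mu) = √(0.6667) ≈ 0.8165


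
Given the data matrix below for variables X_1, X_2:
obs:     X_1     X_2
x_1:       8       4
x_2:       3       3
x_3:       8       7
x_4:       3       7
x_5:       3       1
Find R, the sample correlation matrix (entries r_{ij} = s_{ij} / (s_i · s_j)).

Step 1 — column means:
  mean(X_1) = (8 + 3 + 8 + 3 + 3) / 5 = 25/5 = 5
  mean(X_2) = (4 + 3 + 7 + 7 + 1) / 5 = 22/5 = 4.4

Step 2 — sample variances and covariances s[i,j] = (1/(n-1)) · Σ_k (x_{k,i} - mean_i) · (x_{k,j} - mean_j), with n-1 = 4:
  s[X_1,X_1] = ((3)·(3) + (-2)·(-2) + (3)·(3) + (-2)·(-2) + (-2)·(-2)) / 4 = 30/4 = 7.5
  s[X_1,X_2] = ((3)·(-0.4) + (-2)·(-1.4) + (3)·(2.6) + (-2)·(2.6) + (-2)·(-3.4)) / 4 = 11/4 = 2.75
  s[X_2,X_2] = ((-0.4)·(-0.4) + (-1.4)·(-1.4) + (2.6)·(2.6) + (2.6)·(2.6) + (-3.4)·(-3.4)) / 4 = 27.2/4 = 6.8
  Sample standard deviations s_i = √(s[i,i]):
  s(X_1) = √(7.5) = 2.7386
  s(X_2) = √(6.8) = 2.6077

Step 3 — r_{ij} = s_{ij} / (s_i · s_j):
  r[X_1,X_1] = 1 (diagonal).
  r[X_1,X_2] = 2.75 / (2.7386 · 2.6077) = 2.75 / 7.1414 = 0.3851
  r[X_2,X_2] = 1 (diagonal).

R is symmetric with unit diagonal. Assembling:

R = [[1, 0.3851],
 [0.3851, 1]]


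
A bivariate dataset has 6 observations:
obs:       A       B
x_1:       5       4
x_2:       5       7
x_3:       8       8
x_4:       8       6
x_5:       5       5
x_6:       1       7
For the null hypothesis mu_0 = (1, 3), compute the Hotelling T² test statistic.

Step 1 — sample mean vector:
  mean(A) = (5 + 5 + 8 + 8 + 5 + 1) / 6 = 32/6 = 5.3333
  mean(B) = (4 + 7 + 8 + 6 + 5 + 7) / 6 = 37/6 = 6.1667
  x̄ = (5.3333, 6.1667),  deviation x̄ - mu_0 = (5.3333, 6.1667) - (1, 3) = (4.3333, 3.1667).

Step 2 — sample covariance matrix, S[i,j] = (1/(n-1)) · Σ_k (x_{k,i} - mean_i) · (x_{k,j} - mean_j), divisor n-1 = 5:
  S[A,A] = ((-0.3333)·(-0.3333) + (-0.3333)·(-0.3333) + (2.6667)·(2.6667) + (2.6667)·(2.6667) + (-0.3333)·(-0.3333) + (-4.3333)·(-4.3333)) / 5 = 33.3333/5 = 6.6667
  S[A,B] = ((-0.3333)·(-2.1667) + (-0.3333)·(0.8333) + (2.6667)·(1.8333) + (2.6667)·(-0.1667) + (-0.3333)·(-1.1667) + (-4.3333)·(0.8333)) / 5 = 1.6667/5 = 0.3333
  S[B,B] = ((-2.1667)·(-2.1667) + (0.8333)·(0.8333) + (1.8333)·(1.8333) + (-0.1667)·(-0.1667) + (-1.1667)·(-1.1667) + (0.8333)·(0.8333)) / 5 = 10.8333/5 = 2.1667
  S = [[6.6667, 0.3333],
 [0.3333, 2.1667]].

Step 3 — invert S. det(S) = 6.6667·2.1667 - (0.3333)² = 14.3333.
  S^{-1} = (1/det) · [[d, -b], [-b, a]] = [[0.1512, -0.0233],
 [-0.0233, 0.4651]].

Step 4 — quadratic form (x̄ - mu_0)^T · S^{-1} · (x̄ - mu_0):
  S^{-1} · (x̄ - mu_0) = (0.5814, 1.3721),
  (x̄ - mu_0)^T · [...] = (4.3333)·(0.5814) + (3.1667)·(1.3721) = 6.8643.

Step 5 — scale by n: T² = 6 · 6.8643 = 41.186.

T² ≈ 41.186


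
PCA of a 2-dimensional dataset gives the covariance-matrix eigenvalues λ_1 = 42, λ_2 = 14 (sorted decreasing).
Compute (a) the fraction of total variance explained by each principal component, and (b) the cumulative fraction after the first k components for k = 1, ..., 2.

Step 1 — total variance = trace(Sigma) = Σ λ_i = 42 + 14 = 56.

Step 2 — fraction explained by component i = λ_i / Σ λ:
  PC1: 42/56 = 0.75
  PC2: 14/56 = 0.25

Step 3 — cumulative fraction after k components = (λ_1 + ... + λ_k) / Σ λ:
  k = 1: 42/56 = 0.75
  k = 2: (42 + 14)/56 = 56/56 = 1

Summary (fraction, with percent):

explained: PC1 0.75 (75%), PC2 0.25 (25%);  cumulative: 0.75, 1


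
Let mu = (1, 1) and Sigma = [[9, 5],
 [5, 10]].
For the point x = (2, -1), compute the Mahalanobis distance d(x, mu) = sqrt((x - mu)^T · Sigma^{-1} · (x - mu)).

Step 1 — centre the observation: (x - mu) = (1, -2).

Step 2 — invert Sigma. det(Sigma) = 9·10 - (5)² = 65.
  Sigma^{-1} = (1/det) · [[d, -b], [-b, a]] = [[0.1538, -0.0769],
 [-0.0769, 0.1385]].

Step 3 — form the quadratic (x - mu)^T · Sigma^{-1} · (x - mu):
  Sigma^{-1} · (x - mu) = (0.3077, -0.3538).
  (x - mu)^T · [Sigma^{-1} · (x - mu)] = (1)·(0.3077) + (-2)·(-0.3538) = 1.0154.

Step 4 — take square root: d = √(1.0154) ≈ 1.0077.

d(x, mu) = √(1.0154) ≈ 1.0077


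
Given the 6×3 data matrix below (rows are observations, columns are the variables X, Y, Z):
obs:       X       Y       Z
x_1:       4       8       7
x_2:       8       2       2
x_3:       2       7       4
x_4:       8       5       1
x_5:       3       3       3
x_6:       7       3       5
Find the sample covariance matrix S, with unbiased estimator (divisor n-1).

Step 1 — column means:
  mean(X) = (4 + 8 + 2 + 8 + 3 + 7) / 6 = 32/6 = 5.3333
  mean(Y) = (8 + 2 + 7 + 5 + 3 + 3) / 6 = 28/6 = 4.6667
  mean(Z) = (7 + 2 + 4 + 1 + 3 + 5) / 6 = 22/6 = 3.6667

Step 2 — sample covariance S[i,j] = (1/(n-1)) · Σ_k (x_{k,i} - mean_i) · (x_{k,j} - mean_j), with n-1 = 5.
  S[X,X] = ((-1.3333)·(-1.3333) + (2.6667)·(2.6667) + (-3.3333)·(-3.3333) + (2.6667)·(2.6667) + (-2.3333)·(-2.3333) + (1.6667)·(1.6667)) / 5 = 35.3333/5 = 7.0667
  S[X,Y] = ((-1.3333)·(3.3333) + (2.6667)·(-2.6667) + (-3.3333)·(2.3333) + (2.6667)·(0.3333) + (-2.3333)·(-1.6667) + (1.6667)·(-1.6667)) / 5 = -17.3333/5 = -3.4667
  S[X,Z] = ((-1.3333)·(3.3333) + (2.6667)·(-1.6667) + (-3.3333)·(0.3333) + (2.6667)·(-2.6667) + (-2.3333)·(-0.6667) + (1.6667)·(1.3333)) / 5 = -13.3333/5 = -2.6667
  S[Y,Y] = ((3.3333)·(3.3333) + (-2.6667)·(-2.6667) + (2.3333)·(2.3333) + (0.3333)·(0.3333) + (-1.6667)·(-1.6667) + (-1.6667)·(-1.6667)) / 5 = 29.3333/5 = 5.8667
  S[Y,Z] = ((3.3333)·(3.3333) + (-2.6667)·(-1.6667) + (2.3333)·(0.3333) + (0.3333)·(-2.6667) + (-1.6667)·(-0.6667) + (-1.6667)·(1.3333)) / 5 = 14.3333/5 = 2.8667
  S[Z,Z] = ((3.3333)·(3.3333) + (-1.6667)·(-1.6667) + (0.3333)·(0.3333) + (-2.6667)·(-2.6667) + (-0.6667)·(-0.6667) + (1.3333)·(1.3333)) / 5 = 23.3333/5 = 4.6667

S is symmetric (S[j,i] = S[i,j]). Assembling:

S = [[7.0667, -3.4667, -2.6667],
 [-3.4667, 5.8667, 2.8667],
 [-2.6667, 2.8667, 4.6667]]


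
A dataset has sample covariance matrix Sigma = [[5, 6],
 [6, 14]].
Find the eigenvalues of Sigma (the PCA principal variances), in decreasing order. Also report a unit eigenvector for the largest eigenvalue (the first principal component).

Step 1 — characteristic polynomial of 2×2 Sigma:
  det(Sigma - λI) = λ² - trace · λ + det = 0.
  trace = 5 + 14 = 19, det = 5·14 - (6)² = 34.
Step 2 — discriminant:
  Δ = trace² - 4·det = 361 - 136 = 225.
Step 3 — eigenvalues:
  λ = (trace ± √Δ)/2 = (19 ± 15)/2,
  λ_1 = 17,  λ_2 = 2.

Step 4 — unit eigenvector for λ_1: solve (Sigma - λ_1 I)v = 0. First row:
  (5 - 17)·v_x + (6)·v_y = 0, i.e. (-12)·v_x + (6)·v_y = 0,
  so v ∝ (b, λ_1 - a) = (6, 12) = u.
  ||u|| = √((6)² + (12)²) = √(180) ≈ 13.4164,
  v_1 = u/||u|| ≈ (0.4472, 0.8944) (||v_1|| = 1).

λ_1 = 17,  λ_2 = 2;  v_1 ≈ (0.4472, 0.8944)


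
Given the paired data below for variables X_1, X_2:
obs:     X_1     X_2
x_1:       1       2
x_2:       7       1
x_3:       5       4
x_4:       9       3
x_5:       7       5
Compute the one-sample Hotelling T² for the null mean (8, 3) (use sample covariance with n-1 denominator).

Step 1 — sample mean vector:
  mean(X_1) = (1 + 7 + 5 + 9 + 7) / 5 = 29/5 = 5.8
  mean(X_2) = (2 + 1 + 4 + 3 + 5) / 5 = 15/5 = 3
  x̄ = (5.8, 3),  deviation x̄ - mu_0 = (5.8, 3) - (8, 3) = (-2.2, 0).

Step 2 — sample covariance matrix, S[i,j] = (1/(n-1)) · Σ_k (x_{k,i} - mean_i) · (x_{k,j} - mean_j), divisor n-1 = 4:
  S[X_1,X_1] = ((-4.8)·(-4.8) + (1.2)·(1.2) + (-0.8)·(-0.8) + (3.2)·(3.2) + (1.2)·(1.2)) / 4 = 36.8/4 = 9.2
  S[X_1,X_2] = ((-4.8)·(-1) + (1.2)·(-2) + (-0.8)·(1) + (3.2)·(0) + (1.2)·(2)) / 4 = 4/4 = 1
  S[X_2,X_2] = ((-1)·(-1) + (-2)·(-2) + (1)·(1) + (0)·(0) + (2)·(2)) / 4 = 10/4 = 2.5
  S = [[9.2, 1],
 [1, 2.5]].

Step 3 — invert S. det(S) = 9.2·2.5 - (1)² = 22.
  S^{-1} = (1/det) · [[d, -b], [-b, a]] = [[0.1136, -0.0455],
 [-0.0455, 0.4182]].

Step 4 — quadratic form (x̄ - mu_0)^T · S^{-1} · (x̄ - mu_0):
  S^{-1} · (x̄ - mu_0) = (-0.25, 0.1),
  (x̄ - mu_0)^T · [...] = (-2.2)·(-0.25) + (0)·(0.1) = 0.55.

Step 5 — scale by n: T² = 5 · 0.55 = 2.75.

T² ≈ 2.75


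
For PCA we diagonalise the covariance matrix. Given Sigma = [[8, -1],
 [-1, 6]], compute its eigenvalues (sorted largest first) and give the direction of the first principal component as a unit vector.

Step 1 — characteristic polynomial of 2×2 Sigma:
  det(Sigma - λI) = λ² - trace · λ + det = 0.
  trace = 8 + 6 = 14, det = 8·6 - (-1)² = 47.
Step 2 — discriminant:
  Δ = trace² - 4·det = 196 - 188 = 8.
Step 3 — eigenvalues:
  λ = (trace ± √Δ)/2 = (14 ± 2.8284)/2,
  λ_1 = 8.4142,  λ_2 = 5.5858.

Step 4 — unit eigenvector for λ_1: solve (Sigma - λ_1 I)v = 0. First row:
  (8 - 8.4142)·v_x + (-1)·v_y = 0, i.e. (-0.4142)·v_x + (-1)·v_y = 0,
  so v ∝ (b, λ_1 - a) = (-1, 0.4142); multiply by -1 so the first entry is positive: u = (1, -0.4142).
  ||u|| = √((1)² + (-0.4142)²) = √(1.1716) ≈ 1.0824,
  v_1 = u/||u|| ≈ (0.9239, -0.3827) (||v_1|| = 1).

λ_1 = 8.4142,  λ_2 = 5.5858;  v_1 ≈ (0.9239, -0.3827)


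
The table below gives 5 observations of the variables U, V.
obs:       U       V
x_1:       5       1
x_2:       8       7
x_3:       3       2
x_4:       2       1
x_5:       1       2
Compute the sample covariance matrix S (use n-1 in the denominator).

Step 1 — column means:
  mean(U) = (5 + 8 + 3 + 2 + 1) / 5 = 19/5 = 3.8
  mean(V) = (1 + 7 + 2 + 1 + 2) / 5 = 13/5 = 2.6

Step 2 — sample covariance S[i,j] = (1/(n-1)) · Σ_k (x_{k,i} - mean_i) · (x_{k,j} - mean_j), with n-1 = 4.
  S[U,U] = ((1.2)·(1.2) + (4.2)·(4.2) + (-0.8)·(-0.8) + (-1.8)·(-1.8) + (-2.8)·(-2.8)) / 4 = 30.8/4 = 7.7
  S[U,V] = ((1.2)·(-1.6) + (4.2)·(4.4) + (-0.8)·(-0.6) + (-1.8)·(-1.6) + (-2.8)·(-0.6)) / 4 = 21.6/4 = 5.4
  S[V,V] = ((-1.6)·(-1.6) + (4.4)·(4.4) + (-0.6)·(-0.6) + (-1.6)·(-1.6) + (-0.6)·(-0.6)) / 4 = 25.2/4 = 6.3

S is symmetric (S[j,i] = S[i,j]). Assembling:

S = [[7.7, 5.4],
 [5.4, 6.3]]


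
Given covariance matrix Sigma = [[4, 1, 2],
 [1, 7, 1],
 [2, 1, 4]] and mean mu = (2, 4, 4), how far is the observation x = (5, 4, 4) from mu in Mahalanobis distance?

Step 1 — centre the observation: (x - mu) = (3, 0, 0).

Step 2 — invert Sigma (cofactor / det for 3×3, or solve directly):
  Sigma^{-1} = [[0.3375, -0.025, -0.1625],
 [-0.025, 0.15, -0.025],
 [-0.1625, -0.025, 0.3375]].

Step 3 — form the quadratic (x - mu)^T · Sigma^{-1} · (x - mu):
  Sigma^{-1} · (x - mu) = (1.0125, -0.075, -0.4875).
  (x - mu)^T · [Sigma^{-1} · (x - mu)] = (3)·(1.0125) + (0)·(-0.075) + (0)·(-0.4875) = 3.0375.

Step 4 — take square root: d = √(3.0375) ≈ 1.7428.

d(x, mu) = √(3.0375) ≈ 1.7428


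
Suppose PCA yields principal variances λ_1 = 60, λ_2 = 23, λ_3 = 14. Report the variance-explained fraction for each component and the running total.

Step 1 — total variance = trace(Sigma) = Σ λ_i = 60 + 23 + 14 = 97.

Step 2 — fraction explained by component i = λ_i / Σ λ:
  PC1: 60/97 = 0.6186
  PC2: 23/97 = 0.2371
  PC3: 14/97 = 0.1443

Step 3 — cumulative fraction after k components = (λ_1 + ... + λ_k) / Σ λ:
  k = 1: 60/97 = 0.6186
  k = 2: (60 + 23)/97 = 83/97 = 0.8557
  k = 3: (60 + 23 + 14)/97 = 97/97 = 1

Summary (fraction, with percent):

explained: PC1 0.6186 (61.86%), PC2 0.2371 (23.71%), PC3 0.1443 (14.43%);  cumulative: 0.6186, 0.8557, 1


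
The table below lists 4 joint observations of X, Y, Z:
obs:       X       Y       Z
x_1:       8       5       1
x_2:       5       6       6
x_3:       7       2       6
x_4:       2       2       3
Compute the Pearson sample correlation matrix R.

Step 1 — column means:
  mean(X) = (8 + 5 + 7 + 2) / 4 = 22/4 = 5.5
  mean(Y) = (5 + 6 + 2 + 2) / 4 = 15/4 = 3.75
  mean(Z) = (1 + 6 + 6 + 3) / 4 = 16/4 = 4

Step 2 — sample variances and covariances s[i,j] = (1/(n-1)) · Σ_k (x_{k,i} - mean_i) · (x_{k,j} - mean_j), with n-1 = 3:
  s[X,X] = ((2.5)·(2.5) + (-0.5)·(-0.5) + (1.5)·(1.5) + (-3.5)·(-3.5)) / 3 = 21/3 = 7
  s[X,Y] = ((2.5)·(1.25) + (-0.5)·(2.25) + (1.5)·(-1.75) + (-3.5)·(-1.75)) / 3 = 5.5/3 = 1.8333
  s[X,Z] = ((2.5)·(-3) + (-0.5)·(2) + (1.5)·(2) + (-3.5)·(-1)) / 3 = -2/3 = -0.6667
  s[Y,Y] = ((1.25)·(1.25) + (2.25)·(2.25) + (-1.75)·(-1.75) + (-1.75)·(-1.75)) / 3 = 12.75/3 = 4.25
  s[Y,Z] = ((1.25)·(-3) + (2.25)·(2) + (-1.75)·(2) + (-1.75)·(-1)) / 3 = -1/3 = -0.3333
  s[Z,Z] = ((-3)·(-3) + (2)·(2) + (2)·(2) + (-1)·(-1)) / 3 = 18/3 = 6
  Sample standard deviations s_i = √(s[i,i]):
  s(X) = √(7) = 2.6458
  s(Y) = √(4.25) = 2.0616
  s(Z) = √(6) = 2.4495

Step 3 — r_{ij} = s_{ij} / (s_i · s_j):
  r[X,X] = 1 (diagonal).
  r[X,Y] = 1.8333 / (2.6458 · 2.0616) = 1.8333 / 5.4544 = 0.3361
  r[X,Z] = -0.6667 / (2.6458 · 2.4495) = -0.6667 / 6.4807 = -0.1029
  r[Y,Y] = 1 (diagonal).
  r[Y,Z] = -0.3333 / (2.0616 · 2.4495) = -0.3333 / 5.0498 = -0.066
  r[Z,Z] = 1 (diagonal).

R is symmetric with unit diagonal. Assembling:

R = [[1, 0.3361, -0.1029],
 [0.3361, 1, -0.066],
 [-0.1029, -0.066, 1]]


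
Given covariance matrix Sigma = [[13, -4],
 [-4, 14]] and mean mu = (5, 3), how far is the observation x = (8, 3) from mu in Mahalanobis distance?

Step 1 — centre the observation: (x - mu) = (3, 0).

Step 2 — invert Sigma. det(Sigma) = 13·14 - (-4)² = 166.
  Sigma^{-1} = (1/det) · [[d, -b], [-b, a]] = [[0.0843, 0.0241],
 [0.0241, 0.0783]].

Step 3 — form the quadratic (x - mu)^T · Sigma^{-1} · (x - mu):
  Sigma^{-1} · (x - mu) = (0.253, 0.0723).
  (x - mu)^T · [Sigma^{-1} · (x - mu)] = (3)·(0.253) + (0)·(0.0723) = 0.759.

Step 4 — take square root: d = √(0.759) ≈ 0.8712.

d(x, mu) = √(0.759) ≈ 0.8712


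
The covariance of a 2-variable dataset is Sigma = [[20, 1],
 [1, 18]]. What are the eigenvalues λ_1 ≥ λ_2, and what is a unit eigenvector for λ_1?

Step 1 — characteristic polynomial of 2×2 Sigma:
  det(Sigma - λI) = λ² - trace · λ + det = 0.
  trace = 20 + 18 = 38, det = 20·18 - (1)² = 359.
Step 2 — discriminant:
  Δ = trace² - 4·det = 1444 - 1436 = 8.
Step 3 — eigenvalues:
  λ = (trace ± √Δ)/2 = (38 ± 2.8284)/2,
  λ_1 = 20.4142,  λ_2 = 17.5858.

Step 4 — unit eigenvector for λ_1: solve (Sigma - λ_1 I)v = 0. First row:
  (20 - 20.4142)·v_x + (1)·v_y = 0, i.e. (-0.4142)·v_x + (1)·v_y = 0,
  so v ∝ (b, λ_1 - a) = (1, 0.4142) = u.
  ||u|| = √((1)² + (0.4142)²) = √(1.1716) ≈ 1.0824,
  v_1 = u/||u|| ≈ (0.9239, 0.3827) (||v_1|| = 1).

λ_1 = 20.4142,  λ_2 = 17.5858;  v_1 ≈ (0.9239, 0.3827)


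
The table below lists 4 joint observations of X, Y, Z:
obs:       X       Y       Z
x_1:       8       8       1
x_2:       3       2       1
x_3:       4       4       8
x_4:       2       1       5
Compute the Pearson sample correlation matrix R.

Step 1 — column means:
  mean(X) = (8 + 3 + 4 + 2) / 4 = 17/4 = 4.25
  mean(Y) = (8 + 2 + 4 + 1) / 4 = 15/4 = 3.75
  mean(Z) = (1 + 1 + 8 + 5) / 4 = 15/4 = 3.75

Step 2 — sample variances and covariances s[i,j] = (1/(n-1)) · Σ_k (x_{k,i} - mean_i) · (x_{k,j} - mean_j), with n-1 = 3:
  s[X,X] = ((3.75)·(3.75) + (-1.25)·(-1.25) + (-0.25)·(-0.25) + (-2.25)·(-2.25)) / 3 = 20.75/3 = 6.9167
  s[X,Y] = ((3.75)·(4.25) + (-1.25)·(-1.75) + (-0.25)·(0.25) + (-2.25)·(-2.75)) / 3 = 24.25/3 = 8.0833
  s[X,Z] = ((3.75)·(-2.75) + (-1.25)·(-2.75) + (-0.25)·(4.25) + (-2.25)·(1.25)) / 3 = -10.75/3 = -3.5833
  s[Y,Y] = ((4.25)·(4.25) + (-1.75)·(-1.75) + (0.25)·(0.25) + (-2.75)·(-2.75)) / 3 = 28.75/3 = 9.5833
  s[Y,Z] = ((4.25)·(-2.75) + (-1.75)·(-2.75) + (0.25)·(4.25) + (-2.75)·(1.25)) / 3 = -9.25/3 = -3.0833
  s[Z,Z] = ((-2.75)·(-2.75) + (-2.75)·(-2.75) + (4.25)·(4.25) + (1.25)·(1.25)) / 3 = 34.75/3 = 11.5833
  Sample standard deviations s_i = √(s[i,i]):
  s(X) = √(6.9167) = 2.63
  s(Y) = √(9.5833) = 3.0957
  s(Z) = √(11.5833) = 3.4034

Step 3 — r_{ij} = s_{ij} / (s_i · s_j):
  r[X,X] = 1 (diagonal).
  r[X,Y] = 8.0833 / (2.63 · 3.0957) = 8.0833 / 8.1415 = 0.9929
  r[X,Z] = -3.5833 / (2.63 · 3.4034) = -3.5833 / 8.9509 = -0.4003
  r[Y,Y] = 1 (diagonal).
  r[Y,Z] = -3.0833 / (3.0957 · 3.4034) = -3.0833 / 10.536 = -0.2926
  r[Z,Z] = 1 (diagonal).

R is symmetric with unit diagonal. Assembling:

R = [[1, 0.9929, -0.4003],
 [0.9929, 1, -0.2926],
 [-0.4003, -0.2926, 1]]


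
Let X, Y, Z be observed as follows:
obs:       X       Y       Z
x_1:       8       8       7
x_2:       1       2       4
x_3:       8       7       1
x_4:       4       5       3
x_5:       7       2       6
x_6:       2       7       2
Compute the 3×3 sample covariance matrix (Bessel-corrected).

Step 1 — column means:
  mean(X) = (8 + 1 + 8 + 4 + 7 + 2) / 6 = 30/6 = 5
  mean(Y) = (8 + 2 + 7 + 5 + 2 + 7) / 6 = 31/6 = 5.1667
  mean(Z) = (7 + 4 + 1 + 3 + 6 + 2) / 6 = 23/6 = 3.8333

Step 2 — sample covariance S[i,j] = (1/(n-1)) · Σ_k (x_{k,i} - mean_i) · (x_{k,j} - mean_j), with n-1 = 5.
  S[X,X] = ((3)·(3) + (-4)·(-4) + (3)·(3) + (-1)·(-1) + (2)·(2) + (-3)·(-3)) / 5 = 48/5 = 9.6
  S[X,Y] = ((3)·(2.8333) + (-4)·(-3.1667) + (3)·(1.8333) + (-1)·(-0.1667) + (2)·(-3.1667) + (-3)·(1.8333)) / 5 = 15/5 = 3
  S[X,Z] = ((3)·(3.1667) + (-4)·(0.1667) + (3)·(-2.8333) + (-1)·(-0.8333) + (2)·(2.1667) + (-3)·(-1.8333)) / 5 = 11/5 = 2.2
  S[Y,Y] = ((2.8333)·(2.8333) + (-3.1667)·(-3.1667) + (1.8333)·(1.8333) + (-0.1667)·(-0.1667) + (-3.1667)·(-3.1667) + (1.8333)·(1.8333)) / 5 = 34.8333/5 = 6.9667
  S[Y,Z] = ((2.8333)·(3.1667) + (-3.1667)·(0.1667) + (1.8333)·(-2.8333) + (-0.1667)·(-0.8333) + (-3.1667)·(2.1667) + (1.8333)·(-1.8333)) / 5 = -6.8333/5 = -1.3667
  S[Z,Z] = ((3.1667)·(3.1667) + (0.1667)·(0.1667) + (-2.8333)·(-2.8333) + (-0.8333)·(-0.8333) + (2.1667)·(2.1667) + (-1.8333)·(-1.8333)) / 5 = 26.8333/5 = 5.3667

S is symmetric (S[j,i] = S[i,j]). Assembling:

S = [[9.6, 3, 2.2],
 [3, 6.9667, -1.3667],
 [2.2, -1.3667, 5.3667]]


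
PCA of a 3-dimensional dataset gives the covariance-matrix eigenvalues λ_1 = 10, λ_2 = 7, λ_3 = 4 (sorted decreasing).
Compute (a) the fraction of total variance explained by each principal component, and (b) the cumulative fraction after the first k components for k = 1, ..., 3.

Step 1 — total variance = trace(Sigma) = Σ λ_i = 10 + 7 + 4 = 21.

Step 2 — fraction explained by component i = λ_i / Σ λ:
  PC1: 10/21 = 0.4762
  PC2: 7/21 = 0.3333
  PC3: 4/21 = 0.1905

Step 3 — cumulative fraction after k components = (λ_1 + ... + λ_k) / Σ λ:
  k = 1: 10/21 = 0.4762
  k = 2: (10 + 7)/21 = 17/21 = 0.8095
  k = 3: (10 + 7 + 4)/21 = 21/21 = 1

Summary (fraction, with percent):

explained: PC1 0.4762 (47.62%), PC2 0.3333 (33.33%), PC3 0.1905 (19.05%);  cumulative: 0.4762, 0.8095, 1


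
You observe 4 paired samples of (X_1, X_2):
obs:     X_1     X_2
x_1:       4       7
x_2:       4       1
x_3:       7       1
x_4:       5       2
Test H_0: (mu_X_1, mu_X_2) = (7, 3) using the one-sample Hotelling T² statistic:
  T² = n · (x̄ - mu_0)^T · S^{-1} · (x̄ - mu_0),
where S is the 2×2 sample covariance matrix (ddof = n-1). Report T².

Step 1 — sample mean vector:
  mean(X_1) = (4 + 4 + 7 + 5) / 4 = 20/4 = 5
  mean(X_2) = (7 + 1 + 1 + 2) / 4 = 11/4 = 2.75
  x̄ = (5, 2.75),  deviation x̄ - mu_0 = (5, 2.75) - (7, 3) = (-2, -0.25).

Step 2 — sample covariance matrix, S[i,j] = (1/(n-1)) · Σ_k (x_{k,i} - mean_i) · (x_{k,j} - mean_j), divisor n-1 = 3:
  S[X_1,X_1] = ((-1)·(-1) + (-1)·(-1) + (2)·(2) + (0)·(0)) / 3 = 6/3 = 2
  S[X_1,X_2] = ((-1)·(4.25) + (-1)·(-1.75) + (2)·(-1.75) + (0)·(-0.75)) / 3 = -6/3 = -2
  S[X_2,X_2] = ((4.25)·(4.25) + (-1.75)·(-1.75) + (-1.75)·(-1.75) + (-0.75)·(-0.75)) / 3 = 24.75/3 = 8.25
  S = [[2, -2],
 [-2, 8.25]].

Step 3 — invert S. det(S) = 2·8.25 - (-2)² = 12.5.
  S^{-1} = (1/det) · [[d, -b], [-b, a]] = [[0.66, 0.16],
 [0.16, 0.16]].

Step 4 — quadratic form (x̄ - mu_0)^T · S^{-1} · (x̄ - mu_0):
  S^{-1} · (x̄ - mu_0) = (-1.36, -0.36),
  (x̄ - mu_0)^T · [...] = (-2)·(-1.36) + (-0.25)·(-0.36) = 2.81.

Step 5 — scale by n: T² = 4 · 2.81 = 11.24.

T² ≈ 11.24


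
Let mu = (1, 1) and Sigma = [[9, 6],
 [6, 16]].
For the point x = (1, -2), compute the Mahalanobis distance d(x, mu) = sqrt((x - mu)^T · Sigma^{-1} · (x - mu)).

Step 1 — centre the observation: (x - mu) = (0, -3).

Step 2 — invert Sigma. det(Sigma) = 9·16 - (6)² = 108.
  Sigma^{-1} = (1/det) · [[d, -b], [-b, a]] = [[0.1481, -0.0556],
 [-0.0556, 0.0833]].

Step 3 — form the quadratic (x - mu)^T · Sigma^{-1} · (x - mu):
  Sigma^{-1} · (x - mu) = (0.1667, -0.25).
  (x - mu)^T · [Sigma^{-1} · (x - mu)] = (0)·(0.1667) + (-3)·(-0.25) = 0.75.

Step 4 — take square root: d = √(0.75) ≈ 0.866.

d(x, mu) = √(0.75) ≈ 0.866


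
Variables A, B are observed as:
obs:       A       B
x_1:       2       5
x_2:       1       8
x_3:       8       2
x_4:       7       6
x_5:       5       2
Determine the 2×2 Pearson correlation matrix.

Step 1 — column means:
  mean(A) = (2 + 1 + 8 + 7 + 5) / 5 = 23/5 = 4.6
  mean(B) = (5 + 8 + 2 + 6 + 2) / 5 = 23/5 = 4.6

Step 2 — sample variances and covariances s[i,j] = (1/(n-1)) · Σ_k (x_{k,i} - mean_i) · (x_{k,j} - mean_j), with n-1 = 4:
  s[A,A] = ((-2.6)·(-2.6) + (-3.6)·(-3.6) + (3.4)·(3.4) + (2.4)·(2.4) + (0.4)·(0.4)) / 4 = 37.2/4 = 9.3
  s[A,B] = ((-2.6)·(0.4) + (-3.6)·(3.4) + (3.4)·(-2.6) + (2.4)·(1.4) + (0.4)·(-2.6)) / 4 = -19.8/4 = -4.95
  s[B,B] = ((0.4)·(0.4) + (3.4)·(3.4) + (-2.6)·(-2.6) + (1.4)·(1.4) + (-2.6)·(-2.6)) / 4 = 27.2/4 = 6.8
  Sample standard deviations s_i = √(s[i,i]):
  s(A) = √(9.3) = 3.0496
  s(B) = √(6.8) = 2.6077

Step 3 — r_{ij} = s_{ij} / (s_i · s_j):
  r[A,A] = 1 (diagonal).
  r[A,B] = -4.95 / (3.0496 · 2.6077) = -4.95 / 7.9524 = -0.6225
  r[B,B] = 1 (diagonal).

R is symmetric with unit diagonal. Assembling:

R = [[1, -0.6225],
 [-0.6225, 1]]


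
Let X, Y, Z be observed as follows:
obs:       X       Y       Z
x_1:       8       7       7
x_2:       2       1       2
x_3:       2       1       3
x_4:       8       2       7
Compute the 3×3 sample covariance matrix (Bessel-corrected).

Step 1 — column means:
  mean(X) = (8 + 2 + 2 + 8) / 4 = 20/4 = 5
  mean(Y) = (7 + 1 + 1 + 2) / 4 = 11/4 = 2.75
  mean(Z) = (7 + 2 + 3 + 7) / 4 = 19/4 = 4.75

Step 2 — sample covariance S[i,j] = (1/(n-1)) · Σ_k (x_{k,i} - mean_i) · (x_{k,j} - mean_j), with n-1 = 3.
  S[X,X] = ((3)·(3) + (-3)·(-3) + (-3)·(-3) + (3)·(3)) / 3 = 36/3 = 12
  S[X,Y] = ((3)·(4.25) + (-3)·(-1.75) + (-3)·(-1.75) + (3)·(-0.75)) / 3 = 21/3 = 7
  S[X,Z] = ((3)·(2.25) + (-3)·(-2.75) + (-3)·(-1.75) + (3)·(2.25)) / 3 = 27/3 = 9
  S[Y,Y] = ((4.25)·(4.25) + (-1.75)·(-1.75) + (-1.75)·(-1.75) + (-0.75)·(-0.75)) / 3 = 24.75/3 = 8.25
  S[Y,Z] = ((4.25)·(2.25) + (-1.75)·(-2.75) + (-1.75)·(-1.75) + (-0.75)·(2.25)) / 3 = 15.75/3 = 5.25
  S[Z,Z] = ((2.25)·(2.25) + (-2.75)·(-2.75) + (-1.75)·(-1.75) + (2.25)·(2.25)) / 3 = 20.75/3 = 6.9167

S is symmetric (S[j,i] = S[i,j]). Assembling:

S = [[12, 7, 9],
 [7, 8.25, 5.25],
 [9, 5.25, 6.9167]]


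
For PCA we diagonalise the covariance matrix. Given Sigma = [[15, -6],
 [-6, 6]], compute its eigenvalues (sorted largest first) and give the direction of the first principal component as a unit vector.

Step 1 — characteristic polynomial of 2×2 Sigma:
  det(Sigma - λI) = λ² - trace · λ + det = 0.
  trace = 15 + 6 = 21, det = 15·6 - (-6)² = 54.
Step 2 — discriminant:
  Δ = trace² - 4·det = 441 - 216 = 225.
Step 3 — eigenvalues:
  λ = (trace ± √Δ)/2 = (21 ± 15)/2,
  λ_1 = 18,  λ_2 = 3.

Step 4 — unit eigenvector for λ_1: solve (Sigma - λ_1 I)v = 0. First row:
  (15 - 18)·v_x + (-6)·v_y = 0, i.e. (-3)·v_x + (-6)·v_y = 0,
  so v ∝ (b, λ_1 - a) = (-6, 3); multiply by -1 so the first entry is positive: u = (6, -3).
  ||u|| = √((6)² + (-3)²) = √(45) ≈ 6.7082,
  v_1 = u/||u|| ≈ (0.8944, -0.4472) (||v_1|| = 1).

λ_1 = 18,  λ_2 = 3;  v_1 ≈ (0.8944, -0.4472)


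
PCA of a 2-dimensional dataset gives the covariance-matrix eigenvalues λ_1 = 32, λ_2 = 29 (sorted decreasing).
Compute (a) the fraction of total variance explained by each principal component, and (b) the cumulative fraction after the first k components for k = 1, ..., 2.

Step 1 — total variance = trace(Sigma) = Σ λ_i = 32 + 29 = 61.

Step 2 — fraction explained by component i = λ_i / Σ λ:
  PC1: 32/61 = 0.5246
  PC2: 29/61 = 0.4754

Step 3 — cumulative fraction after k components = (λ_1 + ... + λ_k) / Σ λ:
  k = 1: 32/61 = 0.5246
  k = 2: (32 + 29)/61 = 61/61 = 1

Summary (fraction, with percent):

explained: PC1 0.5246 (52.46%), PC2 0.4754 (47.54%);  cumulative: 0.5246, 1


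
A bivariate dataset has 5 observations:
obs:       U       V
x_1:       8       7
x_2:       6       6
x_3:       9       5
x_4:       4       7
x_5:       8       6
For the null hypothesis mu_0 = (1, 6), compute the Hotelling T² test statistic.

Step 1 — sample mean vector:
  mean(U) = (8 + 6 + 9 + 4 + 8) / 5 = 35/5 = 7
  mean(V) = (7 + 6 + 5 + 7 + 6) / 5 = 31/5 = 6.2
  x̄ = (7, 6.2),  deviation x̄ - mu_0 = (7, 6.2) - (1, 6) = (6, 0.2).

Step 2 — sample covariance matrix, S[i,j] = (1/(n-1)) · Σ_k (x_{k,i} - mean_i) · (x_{k,j} - mean_j), divisor n-1 = 4:
  S[U,U] = ((1)·(1) + (-1)·(-1) + (2)·(2) + (-3)·(-3) + (1)·(1)) / 4 = 16/4 = 4
  S[U,V] = ((1)·(0.8) + (-1)·(-0.2) + (2)·(-1.2) + (-3)·(0.8) + (1)·(-0.2)) / 4 = -4/4 = -1
  S[V,V] = ((0.8)·(0.8) + (-0.2)·(-0.2) + (-1.2)·(-1.2) + (0.8)·(0.8) + (-0.2)·(-0.2)) / 4 = 2.8/4 = 0.7
  S = [[4, -1],
 [-1, 0.7]].

Step 3 — invert S. det(S) = 4·0.7 - (-1)² = 1.8.
  S^{-1} = (1/det) · [[d, -b], [-b, a]] = [[0.3889, 0.5556],
 [0.5556, 2.2222]].

Step 4 — quadratic form (x̄ - mu_0)^T · S^{-1} · (x̄ - mu_0):
  S^{-1} · (x̄ - mu_0) = (2.4444, 3.7778),
  (x̄ - mu_0)^T · [...] = (6)·(2.4444) + (0.2)·(3.7778) = 15.4222.

Step 5 — scale by n: T² = 5 · 15.4222 = 77.1111.

T² ≈ 77.1111


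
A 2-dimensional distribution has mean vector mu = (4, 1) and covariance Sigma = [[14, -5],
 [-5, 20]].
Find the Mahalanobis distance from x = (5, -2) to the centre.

Step 1 — centre the observation: (x - mu) = (1, -3).

Step 2 — invert Sigma. det(Sigma) = 14·20 - (-5)² = 255.
  Sigma^{-1} = (1/det) · [[d, -b], [-b, a]] = [[0.0784, 0.0196],
 [0.0196, 0.0549]].

Step 3 — form the quadratic (x - mu)^T · Sigma^{-1} · (x - mu):
  Sigma^{-1} · (x - mu) = (0.0196, -0.1451).
  (x - mu)^T · [Sigma^{-1} · (x - mu)] = (1)·(0.0196) + (-3)·(-0.1451) = 0.4549.

Step 4 — take square root: d = √(0.4549) ≈ 0.6745.

d(x, mu) = √(0.4549) ≈ 0.6745


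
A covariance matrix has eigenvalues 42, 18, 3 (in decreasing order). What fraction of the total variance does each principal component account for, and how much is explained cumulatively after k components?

Step 1 — total variance = trace(Sigma) = Σ λ_i = 42 + 18 + 3 = 63.

Step 2 — fraction explained by component i = λ_i / Σ λ:
  PC1: 42/63 = 0.6667
  PC2: 18/63 = 0.2857
  PC3: 3/63 = 0.0476

Step 3 — cumulative fraction after k components = (λ_1 + ... + λ_k) / Σ λ:
  k = 1: 42/63 = 0.6667
  k = 2: (42 + 18)/63 = 60/63 = 0.9524
  k = 3: (42 + 18 + 3)/63 = 63/63 = 1

Summary (fraction, with percent):

explained: PC1 0.6667 (66.67%), PC2 0.2857 (28.57%), PC3 0.0476 (4.76%);  cumulative: 0.6667, 0.9524, 1


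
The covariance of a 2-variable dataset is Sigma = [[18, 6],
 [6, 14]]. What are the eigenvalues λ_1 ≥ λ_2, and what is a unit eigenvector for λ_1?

Step 1 — characteristic polynomial of 2×2 Sigma:
  det(Sigma - λI) = λ² - trace · λ + det = 0.
  trace = 18 + 14 = 32, det = 18·14 - (6)² = 216.
Step 2 — discriminant:
  Δ = trace² - 4·det = 1024 - 864 = 160.
Step 3 — eigenvalues:
  λ = (trace ± √Δ)/2 = (32 ± 12.6491)/2,
  λ_1 = 22.3246,  λ_2 = 9.6754.

Step 4 — unit eigenvector for λ_1: solve (Sigma - λ_1 I)v = 0. First row:
  (18 - 22.3246)·v_x + (6)·v_y = 0, i.e. (-4.3246)·v_x + (6)·v_y = 0,
  so v ∝ (b, λ_1 - a) = (6, 4.3246) = u.
  ||u|| = √((6)² + (4.3246)²) = √(54.7018) ≈ 7.3961,
  v_1 = u/||u|| ≈ (0.8112, 0.5847) (||v_1|| = 1).

λ_1 = 22.3246,  λ_2 = 9.6754;  v_1 ≈ (0.8112, 0.5847)


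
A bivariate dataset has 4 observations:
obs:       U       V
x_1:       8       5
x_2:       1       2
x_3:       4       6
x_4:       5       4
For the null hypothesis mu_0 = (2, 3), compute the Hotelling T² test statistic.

Step 1 — sample mean vector:
  mean(U) = (8 + 1 + 4 + 5) / 4 = 18/4 = 4.5
  mean(V) = (5 + 2 + 6 + 4) / 4 = 17/4 = 4.25
  x̄ = (4.5, 4.25),  deviation x̄ - mu_0 = (4.5, 4.25) - (2, 3) = (2.5, 1.25).

Step 2 — sample covariance matrix, S[i,j] = (1/(n-1)) · Σ_k (x_{k,i} - mean_i) · (x_{k,j} - mean_j), divisor n-1 = 3:
  S[U,U] = ((3.5)·(3.5) + (-3.5)·(-3.5) + (-0.5)·(-0.5) + (0.5)·(0.5)) / 3 = 25/3 = 8.3333
  S[U,V] = ((3.5)·(0.75) + (-3.5)·(-2.25) + (-0.5)·(1.75) + (0.5)·(-0.25)) / 3 = 9.5/3 = 3.1667
  S[V,V] = ((0.75)·(0.75) + (-2.25)·(-2.25) + (1.75)·(1.75) + (-0.25)·(-0.25)) / 3 = 8.75/3 = 2.9167
  S = [[8.3333, 3.1667],
 [3.1667, 2.9167]].

Step 3 — invert S. det(S) = 8.3333·2.9167 - (3.1667)² = 14.2778.
  S^{-1} = (1/det) · [[d, -b], [-b, a]] = [[0.2043, -0.2218],
 [-0.2218, 0.5837]].

Step 4 — quadratic form (x̄ - mu_0)^T · S^{-1} · (x̄ - mu_0):
  S^{-1} · (x̄ - mu_0) = (0.2335, 0.1751),
  (x̄ - mu_0)^T · [...] = (2.5)·(0.2335) + (1.25)·(0.1751) = 0.8025.

Step 5 — scale by n: T² = 4 · 0.8025 = 3.2101.

T² ≈ 3.2101


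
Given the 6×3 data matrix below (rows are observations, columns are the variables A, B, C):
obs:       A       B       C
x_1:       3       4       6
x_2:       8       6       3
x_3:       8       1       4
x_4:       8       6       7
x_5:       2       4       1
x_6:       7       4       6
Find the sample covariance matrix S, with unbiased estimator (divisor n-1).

Step 1 — column means:
  mean(A) = (3 + 8 + 8 + 8 + 2 + 7) / 6 = 36/6 = 6
  mean(B) = (4 + 6 + 1 + 6 + 4 + 4) / 6 = 25/6 = 4.1667
  mean(C) = (6 + 3 + 4 + 7 + 1 + 6) / 6 = 27/6 = 4.5

Step 2 — sample covariance S[i,j] = (1/(n-1)) · Σ_k (x_{k,i} - mean_i) · (x_{k,j} - mean_j), with n-1 = 5.
  S[A,A] = ((-3)·(-3) + (2)·(2) + (2)·(2) + (2)·(2) + (-4)·(-4) + (1)·(1)) / 5 = 38/5 = 7.6
  S[A,B] = ((-3)·(-0.1667) + (2)·(1.8333) + (2)·(-3.1667) + (2)·(1.8333) + (-4)·(-0.1667) + (1)·(-0.1667)) / 5 = 2/5 = 0.4
  S[A,C] = ((-3)·(1.5) + (2)·(-1.5) + (2)·(-0.5) + (2)·(2.5) + (-4)·(-3.5) + (1)·(1.5)) / 5 = 12/5 = 2.4
  S[B,B] = ((-0.1667)·(-0.1667) + (1.8333)·(1.8333) + (-3.1667)·(-3.1667) + (1.8333)·(1.8333) + (-0.1667)·(-0.1667) + (-0.1667)·(-0.1667)) / 5 = 16.8333/5 = 3.3667
  S[B,C] = ((-0.1667)·(1.5) + (1.8333)·(-1.5) + (-3.1667)·(-0.5) + (1.8333)·(2.5) + (-0.1667)·(-3.5) + (-0.1667)·(1.5)) / 5 = 3.5/5 = 0.7
  S[C,C] = ((1.5)·(1.5) + (-1.5)·(-1.5) + (-0.5)·(-0.5) + (2.5)·(2.5) + (-3.5)·(-3.5) + (1.5)·(1.5)) / 5 = 25.5/5 = 5.1

S is symmetric (S[j,i] = S[i,j]). Assembling:

S = [[7.6, 0.4, 2.4],
 [0.4, 3.3667, 0.7],
 [2.4, 0.7, 5.1]]


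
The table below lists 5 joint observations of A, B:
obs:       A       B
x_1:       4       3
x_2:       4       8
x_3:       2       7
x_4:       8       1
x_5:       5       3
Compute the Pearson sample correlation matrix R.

Step 1 — column means:
  mean(A) = (4 + 4 + 2 + 8 + 5) / 5 = 23/5 = 4.6
  mean(B) = (3 + 8 + 7 + 1 + 3) / 5 = 22/5 = 4.4

Step 2 — sample variances and covariances s[i,j] = (1/(n-1)) · Σ_k (x_{k,i} - mean_i) · (x_{k,j} - mean_j), with n-1 = 4:
  s[A,A] = ((-0.6)·(-0.6) + (-0.6)·(-0.6) + (-2.6)·(-2.6) + (3.4)·(3.4) + (0.4)·(0.4)) / 4 = 19.2/4 = 4.8
  s[A,B] = ((-0.6)·(-1.4) + (-0.6)·(3.6) + (-2.6)·(2.6) + (3.4)·(-3.4) + (0.4)·(-1.4)) / 4 = -20.2/4 = -5.05
  s[B,B] = ((-1.4)·(-1.4) + (3.6)·(3.6) + (2.6)·(2.6) + (-3.4)·(-3.4) + (-1.4)·(-1.4)) / 4 = 35.2/4 = 8.8
  Sample standard deviations s_i = √(s[i,i]):
  s(A) = √(4.8) = 2.1909
  s(B) = √(8.8) = 2.9665

Step 3 — r_{ij} = s_{ij} / (s_i · s_j):
  r[A,A] = 1 (diagonal).
  r[A,B] = -5.05 / (2.1909 · 2.9665) = -5.05 / 6.4992 = -0.777
  r[B,B] = 1 (diagonal).

R is symmetric with unit diagonal. Assembling:

R = [[1, -0.777],
 [-0.777, 1]]
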